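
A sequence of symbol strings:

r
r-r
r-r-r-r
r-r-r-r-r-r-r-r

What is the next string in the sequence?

s(k+1) = s(k)·-·s(k) — each term doubles the last with '-' between the halves.
One more doubling of r-r-r-r-r-r-r-r gives the answer.

r-r-r-r-r-r-r-r-r-r-r-r-r-r-r-r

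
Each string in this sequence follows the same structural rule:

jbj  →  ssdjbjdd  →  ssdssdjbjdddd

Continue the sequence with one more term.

Every step adds ssd to the front and dd to the end of the previous string.
One more step from ssdssdjbjdddd gives the answer.

ssdssdssdjbjdddddd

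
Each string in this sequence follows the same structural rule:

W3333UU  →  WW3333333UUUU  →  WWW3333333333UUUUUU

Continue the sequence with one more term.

The n-th term is n W's then 3n+1 3's then 2n U's (n = 1, 2, …).
For the next term, n = 4, so the run lengths are 4, 13, 8.

WWWW3333333333333UUUUUUUU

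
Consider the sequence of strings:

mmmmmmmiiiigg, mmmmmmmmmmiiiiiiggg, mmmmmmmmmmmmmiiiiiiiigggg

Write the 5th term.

mmmmmmmmmmmmmmmmmmmiiiiiiiiiiiigggggg

Reading off run lengths: m runs 7, 10, 13; i runs 4, 6, 8; g runs 2, 3, 4 — each is linear in n, where the shown terms are n = 2, 3, 4.
Setting n = 6 gives 19, 12, 6 characters in each block.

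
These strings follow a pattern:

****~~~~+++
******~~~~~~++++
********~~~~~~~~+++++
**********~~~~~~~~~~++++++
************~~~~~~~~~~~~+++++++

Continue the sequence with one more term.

**************~~~~~~~~~~~~~~++++++++

The n-th term is 2n *'s then 2n ~'s then n+1 +'s, where the shown terms are n = 2, 3, 4, 5, 6.
At n = 7 the blocks have lengths 14, 14, 8.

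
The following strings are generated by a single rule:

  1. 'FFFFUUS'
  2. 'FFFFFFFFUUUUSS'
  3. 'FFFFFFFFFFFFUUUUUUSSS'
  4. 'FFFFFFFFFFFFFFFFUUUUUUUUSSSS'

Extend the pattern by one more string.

Term n consists of 4n F's, followed by 2n U's, followed by n S's (n = 1, 2, …).
For the next term, n = 5, so the run lengths are 20, 10, 5.

FFFFFFFFFFFFFFFFFFFFUUUUUUUUUUSSSSS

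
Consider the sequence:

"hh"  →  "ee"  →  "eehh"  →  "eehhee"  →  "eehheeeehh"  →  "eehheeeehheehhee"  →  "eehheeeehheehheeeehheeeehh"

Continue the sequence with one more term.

Each term (from the third on) is the previous term followed by the one before it: term 3 = ee·hh = eehh.
So term 8 is eehheeeehheehheeeehheeeehh·eehheeeehheehhee.

eehheeeehheehheeeehheeeehheehheeeehheehhee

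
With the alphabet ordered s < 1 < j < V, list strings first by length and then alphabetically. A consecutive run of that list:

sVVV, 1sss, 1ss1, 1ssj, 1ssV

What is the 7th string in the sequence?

Continuing the enumeration 2 steps past 1ssV: 1ssV → 1s1s → (answer).

1s11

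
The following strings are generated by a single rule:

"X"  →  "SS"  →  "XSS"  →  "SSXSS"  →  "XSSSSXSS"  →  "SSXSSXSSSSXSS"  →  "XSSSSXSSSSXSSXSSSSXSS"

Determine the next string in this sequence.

Each term (from the third on) is the two preceding terms concatenated in order: term 3 = X·SS = XSS.
Continuing: SSXSSXSSSSXSS · XSSSSXSSSSXSSXSSSSXSS gives term 8.

SSXSSXSSSSXSSXSSSSXSSSSXSSXSSSSXSS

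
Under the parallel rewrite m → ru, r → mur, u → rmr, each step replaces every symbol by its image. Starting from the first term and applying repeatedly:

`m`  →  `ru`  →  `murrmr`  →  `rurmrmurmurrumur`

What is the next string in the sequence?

Rewriting the 16 symbols of rurmrmurmurrumur one by one yields mur rmr mur ru mur ru rmr mur ru rmr mur mur rmr ru rmr mur; concatenated:

murrmrmurrumurrurmrmurrurmrmurmurrmrrurmrmur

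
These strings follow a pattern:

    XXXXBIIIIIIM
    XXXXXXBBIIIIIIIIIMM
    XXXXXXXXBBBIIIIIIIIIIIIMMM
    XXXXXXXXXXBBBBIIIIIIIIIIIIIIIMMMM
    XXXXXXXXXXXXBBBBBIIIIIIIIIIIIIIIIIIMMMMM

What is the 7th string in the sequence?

Term n consists of 2n X's, followed by n-1 B's, followed by 3n I's, followed by n-1 M's, where the shown terms are n = 2, 3, 4, 5, 6.
For term 7, n = 8, so the run lengths are 16, 7, 24, 7.

XXXXXXXXXXXXXXXXBBBBBBBIIIIIIIIIIIIIIIIIIIIIIIIMMMMMMM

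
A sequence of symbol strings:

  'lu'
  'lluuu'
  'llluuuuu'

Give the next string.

lllluuuuuuu

Reading off run lengths: l runs 1, 2, 3; u runs 1, 3, 5 — each is linear in n (n = 1, 2, …).
For the next term, n = 4, so the run lengths are 4, 7.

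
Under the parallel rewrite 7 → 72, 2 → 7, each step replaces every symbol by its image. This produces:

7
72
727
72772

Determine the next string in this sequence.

Rewriting each symbol of 72772: 7→72, 2→7, 7→72, 7→72, 2→7, which concatenates to 72 7 72 72 7.

72772727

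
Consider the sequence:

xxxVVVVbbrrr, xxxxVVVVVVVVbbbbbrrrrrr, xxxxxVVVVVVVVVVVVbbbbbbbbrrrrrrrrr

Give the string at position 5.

xxxxxxxVVVVVVVVVVVVVVVVVVVVbbbbbbbbbbbbbbrrrrrrrrrrrrrrr

The n-th term is n+2 x's then 4n V's then 3n-1 b's then 3n r's (n = 1, 2, …).
For term 5, n = 5, so the run lengths are 7, 20, 14, 15.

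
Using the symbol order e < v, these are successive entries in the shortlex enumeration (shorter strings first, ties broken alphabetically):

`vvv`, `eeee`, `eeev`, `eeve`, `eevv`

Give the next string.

The successor of eevv increments the rightmost position that isn't already v and resets every position after it to e.

evee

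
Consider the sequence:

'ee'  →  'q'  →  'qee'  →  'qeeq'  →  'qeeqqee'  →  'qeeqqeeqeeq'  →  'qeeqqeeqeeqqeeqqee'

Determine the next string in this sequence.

This is a Fibonacci-style word recurrence s(k) = s(k−1)·s(k−2): e.g. q·ee = qee.
Continuing: qeeqqeeqeeqqeeqqee · qeeqqeeqeeq gives term 8.

qeeqqeeqeeqqeeqqeeqeeqqeeqeeq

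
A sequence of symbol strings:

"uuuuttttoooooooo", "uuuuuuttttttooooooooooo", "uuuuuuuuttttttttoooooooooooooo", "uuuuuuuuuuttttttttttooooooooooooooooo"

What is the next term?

Each string has the form u^{2n} t^{2n} o^{3n+2}, where the shown terms are n = 2, 3, 4, 5.
At n = 6 the blocks have lengths 12, 12, 20.

uuuuuuuuuuuuttttttttttttoooooooooooooooooooo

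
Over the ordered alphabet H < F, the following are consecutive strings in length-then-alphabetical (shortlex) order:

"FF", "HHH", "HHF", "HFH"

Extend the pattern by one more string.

Treat HFH as a base-2 numeral over the given alphabet and add one, carrying through any trailing F's.

HFF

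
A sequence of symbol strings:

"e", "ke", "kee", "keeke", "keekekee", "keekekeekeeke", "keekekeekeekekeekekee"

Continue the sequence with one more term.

keekekeekeekekeekekeekeekekeekeeke

Each term (from the third on) is the previous term followed by the one before it: term 3 = ke·e = kee.
So term 8 is keekekeekeekekeekekee·keekekeekeeke.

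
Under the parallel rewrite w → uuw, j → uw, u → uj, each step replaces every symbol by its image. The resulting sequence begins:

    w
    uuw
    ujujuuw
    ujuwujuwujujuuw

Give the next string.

φ(ujuwujuwujujuuw) expands symbol-by-symbol to uj uw uj uuw uj uw uj uuw uj uw uj uw uj uj uuw; joining the 15 pieces gives the next term.

ujuwujuuwujuwujuuwujuwujuwujujuuw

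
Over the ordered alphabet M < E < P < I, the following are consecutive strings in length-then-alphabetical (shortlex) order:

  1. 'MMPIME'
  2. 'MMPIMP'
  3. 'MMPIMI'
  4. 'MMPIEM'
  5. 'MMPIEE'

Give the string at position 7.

MMPIEI

Stepping forward 2 times from MMPIEE: MMPIEE → MMPIEP, then the target.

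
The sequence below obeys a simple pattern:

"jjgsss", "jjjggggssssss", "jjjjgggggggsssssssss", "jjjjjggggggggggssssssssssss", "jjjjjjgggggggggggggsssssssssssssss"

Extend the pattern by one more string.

The n-th term is n+1 j's then 3n-2 g's then 3n s's (n = 1, 2, …).
At n = 6 the blocks have lengths 7, 16, 18.

jjjjjjjggggggggggggggggssssssssssssssssss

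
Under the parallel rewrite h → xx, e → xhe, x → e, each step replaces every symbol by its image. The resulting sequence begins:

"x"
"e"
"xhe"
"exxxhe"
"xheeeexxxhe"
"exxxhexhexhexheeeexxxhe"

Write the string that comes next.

φ(exxxhexhexhexheeeexxxhe) expands symbol-by-symbol to xhe e e e xx xhe e xx xhe e xx xhe e xx xhe xhe xhe xhe e e e xx xhe; joining the 23 pieces gives the next term.

xheeeexxxheexxxheexxxheexxxhexhexhexheeeexxxhe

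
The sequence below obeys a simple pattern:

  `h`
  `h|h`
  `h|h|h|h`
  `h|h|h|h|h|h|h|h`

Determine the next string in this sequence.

s(k+1) = s(k)·|·s(k) — each term doubles the last with '|' between the halves.
Doubling h|h|h|h|h|h|h|h with '|' between the halves:

h|h|h|h|h|h|h|h|h|h|h|h|h|h|h|h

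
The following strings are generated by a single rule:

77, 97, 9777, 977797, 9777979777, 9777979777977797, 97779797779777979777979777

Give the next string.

From term 3 onward, concatenate the last term with the second-to-last: 97·77 = 9777, 9777·97 = 977797, …
So term 8 is 97779797779777979777979777·9777979777977797.

977797977797779797779797779777979777977797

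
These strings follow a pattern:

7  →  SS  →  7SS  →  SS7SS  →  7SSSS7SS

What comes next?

SS7SS7SSSS7SS

This is a Fibonacci-style word recurrence s(k) = s(k−2)·s(k−1): e.g. 7·SS = 7SS.
So term 6 is SS7SS·7SSSS7SS.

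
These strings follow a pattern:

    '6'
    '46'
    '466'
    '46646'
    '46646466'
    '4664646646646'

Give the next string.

466464664664646646466

This is a Fibonacci-style word recurrence s(k) = s(k−1)·s(k−2): e.g. 46·6 = 466.
So term 7 is 4664646646646·46646466.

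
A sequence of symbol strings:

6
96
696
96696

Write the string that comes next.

Each term (from the third on) is the two preceding terms concatenated in order: term 3 = 6·96 = 696.
The next term joins 696 and 96696.

69696696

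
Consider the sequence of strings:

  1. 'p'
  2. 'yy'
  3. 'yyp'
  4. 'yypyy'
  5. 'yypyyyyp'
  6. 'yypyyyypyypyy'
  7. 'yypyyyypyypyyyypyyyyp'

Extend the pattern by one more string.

From term 3 onward, concatenate the last term with the second-to-last: yy·p = yyp, yyp·yy = yypyy, …
So term 8 is yypyyyypyypyyyypyyyyp·yypyyyypyypyy.

yypyyyypyypyyyypyyyypyypyyyypyypyy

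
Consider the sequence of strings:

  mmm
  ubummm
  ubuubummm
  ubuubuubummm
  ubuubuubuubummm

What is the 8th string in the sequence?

Every step adds ubu at the front: s(k+1) = ubu·s(k).
From ubuubuubuubummm, 3 further steps: ubuubuubuubummm → ubuubuubuubuubummm → ubuubuubuubuubuubummm → (answer).

ubuubuubuubuubuubuubummm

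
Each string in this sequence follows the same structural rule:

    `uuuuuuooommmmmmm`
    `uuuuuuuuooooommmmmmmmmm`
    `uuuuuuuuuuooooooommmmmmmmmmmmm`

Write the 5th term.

uuuuuuuuuuuuuuooooooooooommmmmmmmmmmmmmmmmmm

Term n consists of 2n+2 u's, followed by 2n-1 o's, followed by 3n+1 m's, where the shown terms are n = 2, 3, 4.
At n = 6 the blocks have lengths 14, 11, 19.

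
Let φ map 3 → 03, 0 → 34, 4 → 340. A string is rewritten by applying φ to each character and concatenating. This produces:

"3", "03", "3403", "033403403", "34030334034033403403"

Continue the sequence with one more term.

033403403340303340340334034030334034033403403

Replace each of the 20 characters of 34030334034033403403 in place — 03 340 34 03 34 03 03 340 34 03 340 34 03 03 340 34 03 340 34 03 — and concatenate.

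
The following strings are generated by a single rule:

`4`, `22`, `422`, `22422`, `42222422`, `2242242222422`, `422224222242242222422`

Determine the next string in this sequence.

Each term (from the third on) is the two preceding terms concatenated in order: term 3 = 4·22 = 422.
Continuing: 2242242222422 · 422224222242242222422 gives term 8.

2242242222422422224222242242222422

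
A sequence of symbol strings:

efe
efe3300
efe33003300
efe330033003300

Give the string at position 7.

efe330033003300330033003300

The strings grow by a fixed suffix 3300 each time.
From efe330033003300, 3 further steps: efe330033003300 → efe3300330033003300 → efe33003300330033003300 → (answer).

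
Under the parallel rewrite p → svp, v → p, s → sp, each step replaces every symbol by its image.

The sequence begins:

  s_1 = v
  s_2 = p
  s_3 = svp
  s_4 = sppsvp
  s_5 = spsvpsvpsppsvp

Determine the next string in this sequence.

Rewriting the 14 symbols of spsvpsvpsppsvp one by one yields sp svp sp p svp sp p svp sp svp svp sp p svp; concatenated:

spsvpsppsvpsppsvpspsvpsvpsppsvp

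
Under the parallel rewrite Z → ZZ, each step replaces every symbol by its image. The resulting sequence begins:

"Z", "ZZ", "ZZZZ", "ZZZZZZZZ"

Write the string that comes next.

ZZZZZZZZZZZZZZZZ

Rewriting each symbol of ZZZZZZZZ: Z→ZZ, Z→ZZ, Z→ZZ, Z→ZZ, Z→ZZ, Z→ZZ, Z→ZZ, Z→ZZ, which concatenates to ZZ ZZ ZZ ZZ ZZ ZZ ZZ ZZ.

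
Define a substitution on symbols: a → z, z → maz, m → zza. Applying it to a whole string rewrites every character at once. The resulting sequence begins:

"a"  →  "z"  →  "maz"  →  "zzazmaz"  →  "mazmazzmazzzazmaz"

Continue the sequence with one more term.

Rewriting the 17 symbols of mazmazzmazzzazmaz one by one yields zza z maz zza z maz maz zza z maz maz maz z maz zza z maz; concatenated:

zzazmazzzazmazmazzzazmazmazmazzmazzzazmaz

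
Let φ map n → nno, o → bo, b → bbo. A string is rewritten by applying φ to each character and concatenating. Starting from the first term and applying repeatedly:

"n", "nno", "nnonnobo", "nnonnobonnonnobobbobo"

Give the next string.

φ(nnonnobonnonnobobbobo) expands symbol-by-symbol to nno nno bo nno nno bo bbo bo nno nno bo nno nno bo bbo bo bbo bbo bo bbo bo; joining the 21 pieces gives the next term.

nnonnobonnonnobobbobonnonnobonnonnobobbobobbobbobobbobo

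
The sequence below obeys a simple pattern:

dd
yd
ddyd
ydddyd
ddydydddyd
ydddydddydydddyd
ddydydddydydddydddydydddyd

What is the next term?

ydddydddydydddydddydydddydydddydddydydddyd

From term 3 onward, concatenate the second-to-last term with the last: dd·yd = ddyd, yd·ddyd = ydddyd, …
Continuing: ydddydddydydddyd · ddydydddydydddydddydydddyd gives term 8.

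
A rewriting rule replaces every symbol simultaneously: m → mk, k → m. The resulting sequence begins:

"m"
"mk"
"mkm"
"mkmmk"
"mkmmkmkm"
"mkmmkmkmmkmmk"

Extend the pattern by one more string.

Applying the rule to each of the 13 symbols of mkmmkmkmmkmmk gives the pieces mk m mk mk m mk m mk mk m mk mk m, which concatenate to the answer.

mkmmkmkmmkmmkmkmmkmkm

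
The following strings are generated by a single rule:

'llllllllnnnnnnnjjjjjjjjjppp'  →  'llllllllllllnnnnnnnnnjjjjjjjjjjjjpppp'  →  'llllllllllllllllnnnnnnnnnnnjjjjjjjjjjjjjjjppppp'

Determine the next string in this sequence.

Each string has the form l^{4n} n^{2n+3} j^{3n+3} p^{n+1}, where the shown terms are n = 2, 3, 4.
Setting n = 5 gives 20, 13, 18, 6 characters in each block.

llllllllllllllllllllnnnnnnnnnnnnnjjjjjjjjjjjjjjjjjjpppppp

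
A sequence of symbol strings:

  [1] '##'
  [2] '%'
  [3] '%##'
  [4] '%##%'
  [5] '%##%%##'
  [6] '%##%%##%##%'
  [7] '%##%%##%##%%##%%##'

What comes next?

%##%%##%##%%##%%##%##%%##%##%

From term 3 onward, concatenate the last term with the second-to-last: %·## = %##, %##·% = %##%, …
So term 8 is %##%%##%##%%##%%##·%##%%##%##%.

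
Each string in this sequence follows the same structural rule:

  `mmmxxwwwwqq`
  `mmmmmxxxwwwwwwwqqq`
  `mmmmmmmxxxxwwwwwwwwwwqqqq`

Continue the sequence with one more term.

mmmmmmmmmxxxxxwwwwwwwwwwwwwqqqqq

Each string has the form m^{2n+1} x^{n+1} w^{3n+1} q^{n+1} (n = 1, 2, …).
At n = 4 the blocks have lengths 9, 5, 13, 5.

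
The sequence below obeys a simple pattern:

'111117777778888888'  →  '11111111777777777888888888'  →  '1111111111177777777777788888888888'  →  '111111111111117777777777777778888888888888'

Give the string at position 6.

Each string has the form 1^{3n-1} 7^{3n} 8^{2n+3}, where the shown terms are n = 2, 3, 4, 5.
At n = 7 the blocks have lengths 20, 21, 17.

1111111111111111111177777777777777777777788888888888888888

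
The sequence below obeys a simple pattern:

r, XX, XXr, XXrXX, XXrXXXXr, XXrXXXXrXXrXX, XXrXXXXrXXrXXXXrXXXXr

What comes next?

Each term (from the third on) is the previous term followed by the one before it: term 3 = XX·r = XXr.
Continuing: XXrXXXXrXXrXXXXrXXXXr · XXrXXXXrXXrXX gives term 8.

XXrXXXXrXXrXXXXrXXXXrXXrXXXXrXXrXX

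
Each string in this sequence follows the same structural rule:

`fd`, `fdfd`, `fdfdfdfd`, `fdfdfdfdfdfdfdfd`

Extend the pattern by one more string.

fdfdfdfdfdfdfdfdfdfdfdfdfdfdfdfd

Each string is two copies of the previous one concatenated.
One more doubling of fdfdfdfdfdfdfdfd gives the answer.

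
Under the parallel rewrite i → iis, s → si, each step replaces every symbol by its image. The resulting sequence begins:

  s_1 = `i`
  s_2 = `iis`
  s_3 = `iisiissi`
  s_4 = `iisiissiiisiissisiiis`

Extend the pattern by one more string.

iisiissiiisiissisiiisiisiissiiisiissisiiissiiisiisiissi

Applying the rule to each of the 21 symbols of iisiissiiisiissisiiis gives the pieces iis iis si iis iis si si iis iis iis si iis iis si si iis si iis iis iis si, which concatenate to the answer.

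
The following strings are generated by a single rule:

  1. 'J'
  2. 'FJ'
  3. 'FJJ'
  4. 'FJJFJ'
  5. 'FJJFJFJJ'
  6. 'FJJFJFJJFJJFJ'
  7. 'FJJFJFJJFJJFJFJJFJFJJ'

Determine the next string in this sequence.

From term 3 onward, concatenate the last term with the second-to-last: FJ·J = FJJ, FJJ·FJ = FJJFJ, …
Continuing: FJJFJFJJFJJFJFJJFJFJJ · FJJFJFJJFJJFJ gives term 8.

FJJFJFJJFJJFJFJJFJFJJFJJFJFJJFJJFJ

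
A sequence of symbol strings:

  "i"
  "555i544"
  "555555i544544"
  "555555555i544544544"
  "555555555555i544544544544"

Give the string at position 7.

Each term wraps the previous one in 555 on the left and 544 on the right.
From 555555555555i544544544544, 2 further steps: 555555555555i544544544544 → 555555555555555i544544544544544 → (answer).

555555555555555555i544544544544544544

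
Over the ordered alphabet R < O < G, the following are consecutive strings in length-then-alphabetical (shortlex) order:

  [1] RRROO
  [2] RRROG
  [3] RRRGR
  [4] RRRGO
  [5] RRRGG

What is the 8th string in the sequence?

RRORG

Advancing 3 positions from RRRGG through RRRGG → RRORR → RRORO reaches term 8.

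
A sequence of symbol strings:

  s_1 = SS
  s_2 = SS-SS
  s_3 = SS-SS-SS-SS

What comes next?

SS-SS-SS-SS-SS-SS-SS-SS

s(k+1) = s(k)·-·s(k) — each term doubles the last with '-' between the halves.
One more doubling of SS-SS-SS-SS gives the answer.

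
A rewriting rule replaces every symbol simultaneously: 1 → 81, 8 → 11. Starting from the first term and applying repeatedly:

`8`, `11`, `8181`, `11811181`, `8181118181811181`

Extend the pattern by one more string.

11811181818111811181118181811181

Replace each of the 16 characters of 8181118181811181 in place — 11 81 11 81 81 81 11 81 11 81 11 81 81 81 11 81 — and concatenate.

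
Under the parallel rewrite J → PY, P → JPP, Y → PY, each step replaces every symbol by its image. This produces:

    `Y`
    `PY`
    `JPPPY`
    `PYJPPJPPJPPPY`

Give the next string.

Rewriting the 13 symbols of PYJPPJPPJPPPY one by one yields JPP PY PY JPP JPP PY JPP JPP PY JPP JPP JPP PY; concatenated:

JPPPYPYJPPJPPPYJPPJPPPYJPPJPPJPPPY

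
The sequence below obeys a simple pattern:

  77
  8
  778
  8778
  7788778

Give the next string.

87787788778

From term 3 onward, concatenate the second-to-last term with the last: 77·8 = 778, 8·778 = 8778, …
The next term joins 8778 and 7788778.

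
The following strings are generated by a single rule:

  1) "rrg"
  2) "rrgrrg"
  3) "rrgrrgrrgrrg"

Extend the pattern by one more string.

s(k+1) = s(k)·s(k) — each term doubles the last.
One more doubling of rrgrrgrrgrrg gives the answer.

rrgrrgrrgrrgrrgrrgrrgrrg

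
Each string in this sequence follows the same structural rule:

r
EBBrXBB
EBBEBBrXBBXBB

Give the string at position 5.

Every step adds EBB to the front and XBB to the end of the previous string.
From EBBEBBrXBBXBB, 2 further steps: EBBEBBrXBBXBB → EBBEBBEBBrXBBXBBXBB → (answer).

EBBEBBEBBEBBrXBBXBBXBBXBB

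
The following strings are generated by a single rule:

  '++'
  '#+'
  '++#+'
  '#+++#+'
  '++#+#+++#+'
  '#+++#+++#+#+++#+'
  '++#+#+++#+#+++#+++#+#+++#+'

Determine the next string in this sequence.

#+++#+++#+#+++#+++#+#+++#+#+++#+++#+#+++#+

Each term (from the third on) is the two preceding terms concatenated in order: term 3 = ++·#+ = ++#+.
The next term joins #+++#+++#+#+++#+ and ++#+#+++#+#+++#+++#+#+++#+.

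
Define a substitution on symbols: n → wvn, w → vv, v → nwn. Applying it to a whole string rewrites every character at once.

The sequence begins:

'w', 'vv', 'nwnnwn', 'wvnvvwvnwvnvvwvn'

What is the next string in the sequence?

Rewriting the 16 symbols of wvnvvwvnwvnvvwvn one by one yields vv nwn wvn nwn nwn vv nwn wvn vv nwn wvn nwn nwn vv nwn wvn; concatenated:

vvnwnwvnnwnnwnvvnwnwvnvvnwnwvnnwnnwnvvnwnwvn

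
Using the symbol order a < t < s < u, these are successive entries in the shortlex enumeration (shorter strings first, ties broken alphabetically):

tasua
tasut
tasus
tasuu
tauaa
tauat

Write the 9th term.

tauta

Stepping forward 3 times from tauat: tauat → tauas → tauau, then the target.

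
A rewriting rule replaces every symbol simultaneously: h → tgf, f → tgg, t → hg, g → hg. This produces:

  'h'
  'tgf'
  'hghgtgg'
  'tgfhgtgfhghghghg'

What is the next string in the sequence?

hghgtggtgfhghghgtggtgfhgtgfhgtgfhgtgfhg

φ(tgfhgtgfhghghghg) expands symbol-by-symbol to hg hg tgg tgf hg hg hg tgg tgf hg tgf hg tgf hg tgf hg; joining the 16 pieces gives the next term.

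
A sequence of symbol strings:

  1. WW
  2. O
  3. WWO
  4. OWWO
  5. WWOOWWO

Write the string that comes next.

From term 3 onward, concatenate the second-to-last term with the last: WW·O = WWO, O·WWO = OWWO, …
Continuing: OWWO · WWOOWWO gives term 6.

OWWOWWOOWWO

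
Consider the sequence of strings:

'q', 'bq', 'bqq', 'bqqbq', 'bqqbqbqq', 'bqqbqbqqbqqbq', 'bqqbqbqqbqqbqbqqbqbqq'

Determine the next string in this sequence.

bqqbqbqqbqqbqbqqbqbqqbqqbqbqqbqqbq

Each term (from the third on) is the previous term followed by the one before it: term 3 = bq·q = bqq.
So term 8 is bqqbqbqqbqqbqbqqbqbqq·bqqbqbqqbqqbq.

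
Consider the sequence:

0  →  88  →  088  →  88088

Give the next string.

From term 3 onward, concatenate the second-to-last term with the last: 0·88 = 088, 88·088 = 88088, …
So term 5 is 088·88088.

08888088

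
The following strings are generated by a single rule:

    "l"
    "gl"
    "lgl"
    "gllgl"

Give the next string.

lglgllgl

Each term (from the third on) is the two preceding terms concatenated in order: term 3 = l·gl = lgl.
The next term joins lgl and gllgl.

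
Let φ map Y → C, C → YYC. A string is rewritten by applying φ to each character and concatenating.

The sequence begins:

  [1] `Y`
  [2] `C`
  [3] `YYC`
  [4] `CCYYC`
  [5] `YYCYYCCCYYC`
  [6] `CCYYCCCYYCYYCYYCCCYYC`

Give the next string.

Replace each of the 21 characters of CCYYCCCYYCYYCYYCCCYYC in place — YYC YYC C C YYC YYC YYC C C YYC C C YYC C C YYC YYC YYC C C YYC — and concatenate.

YYCYYCCCYYCYYCYYCCCYYCCCYYCCCYYCYYCYYCCCYYC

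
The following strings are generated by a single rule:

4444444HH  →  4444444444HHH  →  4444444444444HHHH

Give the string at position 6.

4444444444444444444444HHHHHHH

The n-th term is 3n+1 4's then n H's, where the shown terms are n = 2, 3, 4.
At n = 7 the blocks have lengths 22, 7.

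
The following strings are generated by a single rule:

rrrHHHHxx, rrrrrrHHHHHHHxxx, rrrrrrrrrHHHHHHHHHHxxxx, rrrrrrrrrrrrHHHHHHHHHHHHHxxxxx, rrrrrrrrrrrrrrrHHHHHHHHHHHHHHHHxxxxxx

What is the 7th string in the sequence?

rrrrrrrrrrrrrrrrrrrrrHHHHHHHHHHHHHHHHHHHHHHxxxxxxxx

Each string has the form r^{3n} H^{3n+1} x^{n+1} (n = 1, 2, …).
At n = 7 the blocks have lengths 21, 22, 8.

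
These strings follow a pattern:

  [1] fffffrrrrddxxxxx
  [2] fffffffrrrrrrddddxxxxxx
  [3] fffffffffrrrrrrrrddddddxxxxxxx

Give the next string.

fffffffffffrrrrrrrrrrddddddddxxxxxxxx

The n-th term is 2n+1 f's then 2n r's then 2n-2 d's then n+3 x's, where the shown terms are n = 2, 3, 4.
For the next term, n = 5, so the run lengths are 11, 10, 8, 8.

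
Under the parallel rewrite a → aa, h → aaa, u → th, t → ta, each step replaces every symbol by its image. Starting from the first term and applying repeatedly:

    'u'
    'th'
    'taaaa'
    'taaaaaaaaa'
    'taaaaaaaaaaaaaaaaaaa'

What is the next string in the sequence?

Replace each of the 20 characters of taaaaaaaaaaaaaaaaaaa in place — ta aa aa aa aa aa aa aa aa aa aa aa aa aa aa aa aa aa aa aa — and concatenate.

taaaaaaaaaaaaaaaaaaaaaaaaaaaaaaaaaaaaaaa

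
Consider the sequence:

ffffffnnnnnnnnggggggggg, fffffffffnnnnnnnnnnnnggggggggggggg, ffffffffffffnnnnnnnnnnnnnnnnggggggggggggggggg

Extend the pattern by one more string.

Reading off run lengths: f runs 6, 9, 12; n runs 8, 12, 16; g runs 9, 13, 17 — each is linear in n, where the shown terms are n = 2, 3, 4.
Setting n = 5 gives 15, 20, 21 characters in each block.

fffffffffffffffnnnnnnnnnnnnnnnnnnnnggggggggggggggggggggg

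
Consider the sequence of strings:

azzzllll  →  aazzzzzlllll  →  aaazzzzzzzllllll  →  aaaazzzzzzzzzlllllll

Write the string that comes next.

aaaaazzzzzzzzzzzllllllll

Each string has the form a^{n-1} z^{2n-1} l^{n+2}, where the shown terms are n = 2, 3, 4, 5.
For the next term, n = 6, so the run lengths are 5, 11, 8.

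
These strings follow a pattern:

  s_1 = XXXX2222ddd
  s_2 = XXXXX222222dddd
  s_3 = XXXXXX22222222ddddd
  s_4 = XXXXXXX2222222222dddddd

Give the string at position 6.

Reading off run lengths: X runs 4, 5, 6, 7; 2 runs 4, 6, 8, 10; d runs 3, 4, 5, 6 — each is linear in n, where the shown terms are n = 2, 3, 4, 5.
At n = 7 the blocks have lengths 9, 14, 8.

XXXXXXXXX22222222222222dddddddd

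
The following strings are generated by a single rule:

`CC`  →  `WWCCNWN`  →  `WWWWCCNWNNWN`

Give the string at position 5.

WWWWWWWWCCNWNNWNNWNNWN

Every step adds WW to the front and NWN to the end of the previous string.
From WWWWCCNWNNWN, 2 further steps: WWWWCCNWNNWN → WWWWWWCCNWNNWNNWN → (answer).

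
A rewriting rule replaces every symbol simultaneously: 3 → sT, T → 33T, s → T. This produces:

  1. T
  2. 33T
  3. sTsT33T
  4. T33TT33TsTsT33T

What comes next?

33TsTsT33T33TsTsT33TT33TT33TsTsT33T

Applying the rule to each of the 15 symbols of T33TT33TsTsT33T gives the pieces 33T sT sT 33T 33T sT sT 33T T 33T T 33T sT sT 33T, which concatenate to the answer.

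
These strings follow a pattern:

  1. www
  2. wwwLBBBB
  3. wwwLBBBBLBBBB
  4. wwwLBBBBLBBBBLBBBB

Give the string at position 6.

wwwLBBBBLBBBBLBBBBLBBBBLBBBB

Each term is the previous one with LBBBB appended.
From wwwLBBBBLBBBBLBBBB, 2 further steps: wwwLBBBBLBBBBLBBBB → wwwLBBBBLBBBBLBBBBLBBBB → (answer).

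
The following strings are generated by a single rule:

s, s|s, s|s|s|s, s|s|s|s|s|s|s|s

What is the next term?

s|s|s|s|s|s|s|s|s|s|s|s|s|s|s|s

Each string is two copies of the previous one joined by '|'.
So the next term is two copies of s|s|s|s|s|s|s|s with '|' between the halves.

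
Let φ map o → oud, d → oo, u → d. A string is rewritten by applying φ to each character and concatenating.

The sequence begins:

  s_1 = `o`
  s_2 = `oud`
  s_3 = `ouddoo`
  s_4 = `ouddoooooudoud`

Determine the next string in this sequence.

Replace each of the 14 characters of ouddoooooudoud in place — oud d oo oo oud oud oud oud oud d oo oud d oo — and concatenate.

ouddoooooudoudoudoudouddooouddoo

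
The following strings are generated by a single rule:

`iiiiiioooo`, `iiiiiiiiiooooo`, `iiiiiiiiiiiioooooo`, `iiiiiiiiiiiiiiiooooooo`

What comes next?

Reading off run lengths: i runs 6, 9, 12, 15; o runs 4, 5, 6, 7 — each is linear in n, where the shown terms are n = 2, 3, 4, 5.
For the next term, n = 6, so the run lengths are 18, 8.

iiiiiiiiiiiiiiiiiioooooooo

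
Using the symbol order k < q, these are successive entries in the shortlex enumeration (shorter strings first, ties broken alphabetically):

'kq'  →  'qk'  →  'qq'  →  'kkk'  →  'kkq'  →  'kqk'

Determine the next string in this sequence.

The successor of kqk increments the rightmost position that isn't already q and resets every position after it to k.

kqq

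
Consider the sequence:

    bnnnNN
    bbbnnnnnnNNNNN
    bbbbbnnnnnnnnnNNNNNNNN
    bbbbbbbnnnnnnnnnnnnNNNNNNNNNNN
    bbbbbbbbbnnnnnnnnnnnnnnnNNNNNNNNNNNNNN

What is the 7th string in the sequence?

The n-th term is 2n-1 b's then 3n n's then 3n-1 N's (n = 1, 2, …).
For term 7, n = 7, so the run lengths are 13, 21, 20.

bbbbbbbbbbbbbnnnnnnnnnnnnnnnnnnnnnNNNNNNNNNNNNNNNNNNNN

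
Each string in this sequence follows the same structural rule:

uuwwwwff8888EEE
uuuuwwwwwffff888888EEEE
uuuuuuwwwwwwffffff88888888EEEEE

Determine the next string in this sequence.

The n-th term is 2n u's then n+3 w's then 2n f's then 2n+2 8's then n+2 E's (n = 1, 2, …).
Setting n = 4 gives 8, 7, 8, 10, 6 characters in each block.

uuuuuuuuwwwwwwwffffffff8888888888EEEEEE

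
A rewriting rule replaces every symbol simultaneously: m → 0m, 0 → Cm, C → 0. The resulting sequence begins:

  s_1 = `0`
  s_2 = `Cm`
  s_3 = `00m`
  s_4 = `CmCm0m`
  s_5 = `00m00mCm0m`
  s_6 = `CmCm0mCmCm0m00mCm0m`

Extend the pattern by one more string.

00m00mCm0m00m00mCm0mCmCm0m00mCm0m

Replace each of the 19 characters of CmCm0mCmCm0m00mCm0m in place — 0 0m 0 0m Cm 0m 0 0m 0 0m Cm 0m Cm Cm 0m 0 0m Cm 0m — and concatenate.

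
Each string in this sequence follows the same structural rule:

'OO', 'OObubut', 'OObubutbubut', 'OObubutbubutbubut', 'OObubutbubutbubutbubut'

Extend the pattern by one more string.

The strings grow by a fixed suffix bubut each time.
One more step from OObubutbubutbubutbubut gives the answer.

OObubutbubutbubutbubutbubut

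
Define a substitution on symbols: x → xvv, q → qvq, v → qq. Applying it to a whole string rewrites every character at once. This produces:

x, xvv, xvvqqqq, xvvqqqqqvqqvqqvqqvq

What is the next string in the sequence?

Replace each of the 19 characters of xvvqqqqqvqqvqqvqqvq in place — xvv qq qq qvq qvq qvq qvq qvq qq qvq qvq qq qvq qvq qq qvq qvq qq qvq — and concatenate.

xvvqqqqqvqqvqqvqqvqqvqqqqvqqvqqqqvqqvqqqqvqqvqqqqvq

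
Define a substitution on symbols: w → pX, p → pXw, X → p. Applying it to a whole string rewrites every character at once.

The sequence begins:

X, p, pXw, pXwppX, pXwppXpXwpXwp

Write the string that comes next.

Rewriting the 13 symbols of pXwppXpXwpXwp one by one yields pXw p pX pXw pXw p pXw p pX pXw p pX pXw; concatenated:

pXwppXpXwpXwppXwppXpXwppXpXw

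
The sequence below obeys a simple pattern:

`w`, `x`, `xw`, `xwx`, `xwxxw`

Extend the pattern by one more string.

xwxxwxwx

Each term (from the third on) is the previous term followed by the one before it: term 3 = x·w = xw.
So term 6 is xwxxw·xwx.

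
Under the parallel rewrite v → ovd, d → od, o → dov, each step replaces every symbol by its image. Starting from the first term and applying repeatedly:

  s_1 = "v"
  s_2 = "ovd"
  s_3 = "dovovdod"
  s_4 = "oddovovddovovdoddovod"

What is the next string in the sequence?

Applying the rule to each of the 21 symbols of oddovovddovovdoddovod gives the pieces dov od od dov ovd dov ovd od od dov ovd dov ovd od dov od od dov ovd dov od, which concatenate to the answer.

dovododdovovddovovdododdovovddovovdoddovododdovovddovod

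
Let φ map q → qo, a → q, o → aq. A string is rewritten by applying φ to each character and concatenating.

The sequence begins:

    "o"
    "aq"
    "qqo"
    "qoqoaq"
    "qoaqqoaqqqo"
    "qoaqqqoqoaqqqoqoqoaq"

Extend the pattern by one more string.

qoaqqqoqoqoaqqoaqqqoqoqoaqqoaqqoaqqqo

Applying the rule to each of the 20 symbols of qoaqqqoqoaqqqoqoqoaq gives the pieces qo aq q qo qo qo aq qo aq q qo qo qo aq qo aq qo aq q qo, which concatenate to the answer.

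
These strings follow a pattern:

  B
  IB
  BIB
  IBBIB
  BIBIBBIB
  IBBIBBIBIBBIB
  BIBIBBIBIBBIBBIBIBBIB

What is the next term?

IBBIBBIBIBBIBBIBIBBIBIBBIBBIBIBBIB

Each term (from the third on) is the two preceding terms concatenated in order: term 3 = B·IB = BIB.
The next term joins IBBIBBIBIBBIB and BIBIBBIBIBBIBBIBIBBIB.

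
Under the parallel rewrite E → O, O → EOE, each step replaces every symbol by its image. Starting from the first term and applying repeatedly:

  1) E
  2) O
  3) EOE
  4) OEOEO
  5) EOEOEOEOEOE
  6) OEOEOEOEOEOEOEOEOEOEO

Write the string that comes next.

EOEOEOEOEOEOEOEOEOEOEOEOEOEOEOEOEOEOEOEOEOE

Replace each of the 21 characters of OEOEOEOEOEOEOEOEOEOEO in place — EOE O EOE O EOE O EOE O EOE O EOE O EOE O EOE O EOE O EOE O EOE — and concatenate.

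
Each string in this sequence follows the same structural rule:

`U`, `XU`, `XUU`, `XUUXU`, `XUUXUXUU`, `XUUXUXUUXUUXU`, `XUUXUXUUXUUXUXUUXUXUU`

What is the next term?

Each term (from the third on) is the previous term followed by the one before it: term 3 = XU·U = XUU.
So term 8 is XUUXUXUUXUUXUXUUXUXUU·XUUXUXUUXUUXU.

XUUXUXUUXUUXUXUUXUXUUXUUXUXUUXUUXU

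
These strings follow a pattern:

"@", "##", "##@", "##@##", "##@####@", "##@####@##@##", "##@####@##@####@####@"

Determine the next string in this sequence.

##@####@##@####@####@##@####@##@##

From term 3 onward, concatenate the last term with the second-to-last: ##·@ = ##@, ##@·## = ##@##, …
The next term joins ##@####@##@####@####@ and ##@####@##@##.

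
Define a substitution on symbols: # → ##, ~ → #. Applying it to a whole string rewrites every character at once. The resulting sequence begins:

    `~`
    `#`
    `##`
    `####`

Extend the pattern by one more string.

Apply φ to #### symbol by symbol: #→##, #→##, #→##, #→##; joined: ## ## ## ##.

########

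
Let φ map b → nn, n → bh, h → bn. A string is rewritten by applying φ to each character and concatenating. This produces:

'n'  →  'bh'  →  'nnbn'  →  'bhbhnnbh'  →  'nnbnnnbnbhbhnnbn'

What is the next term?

Applying the rule to each of the 16 symbols of nnbnnnbnbhbhnnbn gives the pieces bh bh nn bh bh bh nn bh nn bn nn bn bh bh nn bh, which concatenate to the answer.

bhbhnnbhbhbhnnbhnnbnnnbnbhbhnnbh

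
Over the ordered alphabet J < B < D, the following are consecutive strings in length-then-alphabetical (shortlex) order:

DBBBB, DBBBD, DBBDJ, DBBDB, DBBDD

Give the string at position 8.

DBDJD

Advancing 3 positions from DBBDD through DBBDD → DBDJJ → DBDJB reaches term 8.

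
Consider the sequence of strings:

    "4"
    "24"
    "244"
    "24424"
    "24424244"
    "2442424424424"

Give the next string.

244242442442424424244

This is a Fibonacci-style word recurrence s(k) = s(k−1)·s(k−2): e.g. 24·4 = 244.
The next term joins 2442424424424 and 24424244.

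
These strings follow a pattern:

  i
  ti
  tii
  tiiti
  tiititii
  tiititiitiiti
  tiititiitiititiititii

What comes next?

tiititiitiititiititiitiititiitiiti

Each term (from the third on) is the previous term followed by the one before it: term 3 = ti·i = tii.
The next term joins tiititiitiititiititii and tiititiitiiti.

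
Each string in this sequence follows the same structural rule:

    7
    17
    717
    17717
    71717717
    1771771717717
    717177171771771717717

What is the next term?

1771771717717717177171771771717717

From term 3 onward, concatenate the second-to-last term with the last: 7·17 = 717, 17·717 = 17717, …
So term 8 is 1771771717717·717177171771771717717.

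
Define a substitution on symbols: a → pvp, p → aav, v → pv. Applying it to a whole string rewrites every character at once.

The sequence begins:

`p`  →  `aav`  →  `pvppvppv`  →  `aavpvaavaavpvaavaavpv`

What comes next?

pvppvppvaavpvpvppvppvpvppvppvaavpvpvppvppvpvppvppvaavpv

Replace each of the 21 characters of aavpvaavaavpvaavaavpv in place — pvp pvp pv aav pv pvp pvp pv pvp pvp pv aav pv pvp pvp pv pvp pvp pv aav pv — and concatenate.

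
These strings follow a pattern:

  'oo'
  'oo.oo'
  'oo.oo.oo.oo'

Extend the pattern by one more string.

s(k+1) = s(k)·.·s(k) — each term doubles the last with '.' between the halves.
So the next term is two copies of oo.oo.oo.oo with '.' between the halves.

oo.oo.oo.oo.oo.oo.oo.oo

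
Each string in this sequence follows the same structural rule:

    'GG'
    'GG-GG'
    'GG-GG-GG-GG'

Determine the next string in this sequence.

Every step duplicates the string with '-' between the halves.
So the next term is two copies of GG-GG-GG-GG with '-' between the halves.

GG-GG-GG-GG-GG-GG-GG-GG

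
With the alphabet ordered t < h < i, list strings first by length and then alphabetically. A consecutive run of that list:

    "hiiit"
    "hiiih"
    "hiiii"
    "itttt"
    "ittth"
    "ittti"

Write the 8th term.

itthh

Stepping forward 2 times from ittti: ittti → ittht, then the target.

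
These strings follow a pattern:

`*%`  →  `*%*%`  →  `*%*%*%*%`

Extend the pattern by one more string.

Every step duplicates the string.
So the next term is two copies of *%*%*%*%.

*%*%*%*%*%*%*%*%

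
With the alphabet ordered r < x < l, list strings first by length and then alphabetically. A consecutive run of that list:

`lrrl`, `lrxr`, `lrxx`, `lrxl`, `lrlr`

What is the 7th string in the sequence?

lrll

Advancing 2 positions from lrlr through lrlr → lrlx reaches term 7.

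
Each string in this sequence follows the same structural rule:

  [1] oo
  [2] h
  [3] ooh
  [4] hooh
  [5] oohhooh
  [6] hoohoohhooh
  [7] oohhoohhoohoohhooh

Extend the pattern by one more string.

This is a Fibonacci-style word recurrence s(k) = s(k−2)·s(k−1): e.g. oo·h = ooh.
The next term joins hoohoohhooh and oohhoohhoohoohhooh.

hoohoohhoohoohhoohhoohoohhooh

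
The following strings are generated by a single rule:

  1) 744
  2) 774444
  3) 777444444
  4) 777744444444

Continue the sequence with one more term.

777774444444444

The n-th term is n 7's then 2n 4's (n = 1, 2, …).
At n = 5 the blocks have lengths 5, 10.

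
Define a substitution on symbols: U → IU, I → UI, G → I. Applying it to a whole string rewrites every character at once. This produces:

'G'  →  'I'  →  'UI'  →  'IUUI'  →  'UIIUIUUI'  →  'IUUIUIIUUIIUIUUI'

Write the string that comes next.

UIIUIUUIIUUIUIIUIUUIUIIUUIIUIUUI

φ(IUUIUIIUUIIUIUUI) expands symbol-by-symbol to UI IU IU UI IU UI UI IU IU UI UI IU UI IU IU UI; joining the 16 pieces gives the next term.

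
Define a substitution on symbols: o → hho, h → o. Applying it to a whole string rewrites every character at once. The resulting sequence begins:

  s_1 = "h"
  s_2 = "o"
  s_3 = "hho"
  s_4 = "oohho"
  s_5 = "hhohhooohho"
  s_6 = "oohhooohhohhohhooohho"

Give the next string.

Applying the rule to each of the 21 symbols of oohhooohhohhohhooohho gives the pieces hho hho o o hho hho hho o o hho o o hho o o hho hho hho o o hho, which concatenate to the answer.

hhohhooohhohhohhooohhooohhooohhohhohhooohho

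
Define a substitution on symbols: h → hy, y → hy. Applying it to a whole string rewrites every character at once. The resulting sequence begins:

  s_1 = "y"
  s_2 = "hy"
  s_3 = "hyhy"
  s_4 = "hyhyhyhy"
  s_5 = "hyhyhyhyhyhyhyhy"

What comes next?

hyhyhyhyhyhyhyhyhyhyhyhyhyhyhyhy

Applying the rule to each of the 16 symbols of hyhyhyhyhyhyhyhy gives the pieces hy hy hy hy hy hy hy hy hy hy hy hy hy hy hy hy, which concatenate to the answer.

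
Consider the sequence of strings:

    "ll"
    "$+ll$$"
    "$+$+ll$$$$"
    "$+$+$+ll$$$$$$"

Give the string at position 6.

$+$+$+$+$+ll$$$$$$$$$$

Every step adds $+ to the front and $$ to the end of the previous string.
From $+$+$+ll$$$$$$, 2 further steps: $+$+$+ll$$$$$$ → $+$+$+$+ll$$$$$$$$ → (answer).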